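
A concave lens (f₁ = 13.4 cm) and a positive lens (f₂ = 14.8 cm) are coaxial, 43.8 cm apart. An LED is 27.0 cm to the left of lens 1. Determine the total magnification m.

m = -0.129

f₁ = −13.4 cm (diverging).
Lens 1: 1/d_i1 = 1/(-13.4) − 1/(27.0) = -0.1117, so d_i1 = -8.955 cm; m₁ = −d_i1/d_o1 = +0.3317.
d_o2 = 43.8 − (-8.955) = 52.75 cm.
Lens 2: 1/d_i2 = 1/(14.8) − 1/(52.75) = 0.04861, so d_i2 = 20.57 cm; m₂ = −d_i2/d_o2 = -0.3900.
m = m₁·m₂ = (+0.3317)(-0.3900) = -0.129.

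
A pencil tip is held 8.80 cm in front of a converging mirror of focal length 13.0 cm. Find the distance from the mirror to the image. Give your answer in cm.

Mirror equation: 1/d_i = 1/f − 1/d_o = 1/(13.00) − 1/(8.80) = 0.07692 − 0.1136 = -0.03671, so d_i = -27.2 cm.
The image is virtual, upright and enlarged, behind the mirror.

27.2 cm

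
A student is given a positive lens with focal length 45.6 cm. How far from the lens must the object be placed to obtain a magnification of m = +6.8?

m = −d_i/d_o ⇒ d_i = −m·d_o.
1/f = 1/d_o + 1/d_i = 1/d_o − 1/(m·d_o) = (1 − 1/m)/d_o, so d_o = f(1 − 1/m) = (45.60)(1 − 1/(+6.8)) = 38.9 cm.

38.9 cm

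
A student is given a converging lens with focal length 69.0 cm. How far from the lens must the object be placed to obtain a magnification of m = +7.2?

59.4 cm

m = −d_i/d_o ⇒ d_i = −m·d_o.
1/f = 1/d_o + 1/d_i = 1/d_o − 1/(m·d_o) = (1 − 1/m)/d_o, so d_o = f(1 − 1/m) = (69.00)(1 − 1/(+7.2)) = 59.4 cm.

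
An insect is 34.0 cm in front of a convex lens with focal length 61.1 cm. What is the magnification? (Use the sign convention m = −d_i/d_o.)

1/d_i = 1/f − 1/d_o = 1/(61.10) − 1/(34.0) = -0.01305, so d_i = -76.66 cm.
m = −d_i/d_o = −(-76.66)/(34.0) = +2.25.
The image is virtual, upright and enlarged, on the same side as the object.

m = +2.25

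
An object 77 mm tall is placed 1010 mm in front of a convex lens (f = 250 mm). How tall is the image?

25.3 mm

1/d_i = 1/f − 1/d_o = 1/(250.0) − 1/(1010) = 0.003010, so d_i = 332.2 mm.
m = −d_i/d_o = -0.3289.
|h_i| = |m|·h_o = 0.3289 × 77 = 25.3 mm. The image is real, inverted and reduced, on the far side of the lens.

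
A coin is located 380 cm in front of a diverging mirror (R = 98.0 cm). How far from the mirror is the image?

f = R/2 = 98.0/2 = 49.00 cm; for a diverging mirror, f = -49.00 cm.
Mirror equation: 1/s_i = 1/f − 1/s_o = 1/(-49.00) − 1/(380) = -0.02041 − 0.002632 = -0.02304, so s_i = -43.4 cm.
The image is virtual, upright and reduced, behind the mirror.

43.4 cm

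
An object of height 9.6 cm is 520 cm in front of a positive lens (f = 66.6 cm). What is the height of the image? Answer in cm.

1/d_i = 1/f − 1/d_o = 1/(66.60) − 1/(520) = 0.01309, so d_i = 76.38 cm.
m = −d_i/d_o = -0.1469.
|h_i| = |m|·h_o = 0.1469 × 9.6 = 1.41 cm. The image is real, inverted and reduced, on the far side of the lens.

1.41 cm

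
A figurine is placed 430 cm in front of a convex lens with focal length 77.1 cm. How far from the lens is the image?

93.9 cm

Thin-lens equation: 1/q = 1/f − 1/p = 1/(77.10) − 1/(430) = 0.01297 − 0.002326 = 0.01064, so q = 93.9 cm.
The image is real, inverted and reduced, on the far side of the lens.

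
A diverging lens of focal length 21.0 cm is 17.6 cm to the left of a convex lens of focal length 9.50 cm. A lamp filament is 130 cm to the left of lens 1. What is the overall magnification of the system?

m = -0.0505

f₁ = −21.0 cm (diverging).
Lens 1: 1/d_i1 = 1/(-21.0) − 1/(130) = -0.05531, so d_i1 = -18.08 cm; m₁ = −d_i1/d_o1 = +0.1391.
d_o2 = 17.6 − (-18.08) = 35.68 cm.
Lens 2: 1/d_i2 = 1/(9.50) − 1/(35.68) = 0.07724, so d_i2 = 12.95 cm; m₂ = −d_i2/d_o2 = -0.3629.
m = m₁·m₂ = (+0.1391)(-0.3629) = -0.0505.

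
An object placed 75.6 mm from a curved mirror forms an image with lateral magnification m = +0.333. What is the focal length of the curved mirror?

m = −d_i/d_o ⇒ d_i = −m·d_o = −(+0.333)·(75.6) = -25.17 mm.
1/f = 1/d_o + 1/d_i = 1/(75.6) + 1/(-25.17) = -0.02650, so f = -37.7 mm.
Since f is negative, the curved mirror is convex.

f = -37.7 mm (convex)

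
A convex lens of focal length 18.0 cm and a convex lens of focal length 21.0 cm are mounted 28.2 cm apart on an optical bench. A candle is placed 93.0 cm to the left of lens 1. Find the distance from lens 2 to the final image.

8.17 cm

Lens 1: 1/d_i1 = 1/f₁ − 1/d_o1 = 1/(18.0) − 1/(93.0) = 0.04480, so d_i1 = 22.32 cm.
The intermediate image is 22.32 cm to the right of lens 1, which is 28.2 − (22.32) = 5.880 cm to the left of lens 2, so d_o2 = +5.880 cm.
Lens 2: 1/d_i2 = 1/f₂ − 1/d_o2 = 1/(21.0) − 1/(5.880) = -0.1224, so d_i2 = -8.17 cm.
The final image is virtual, 8.17 cm to the left of lens 2 (overall magnification ≈ -0.33).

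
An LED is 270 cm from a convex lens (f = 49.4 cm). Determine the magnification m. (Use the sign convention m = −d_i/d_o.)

1/d_i = 1/f − 1/d_o = 1/(49.40) − 1/(270) = 0.01654, so d_i = 60.46 cm.
m = −d_i/d_o = −(60.46)/(270) = -0.224.
The image is real, inverted and reduced, on the far side of the lens.

m = -0.224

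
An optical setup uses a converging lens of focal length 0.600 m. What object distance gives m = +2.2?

0.327 m

m = −d_i/d_o ⇒ d_i = −m·d_o.
1/f = 1/d_o + 1/d_i = 1/d_o − 1/(m·d_o) = (1 − 1/m)/d_o, so d_o = f(1 − 1/m) = (0.6000)(1 − 1/(+2.2)) = 0.327 m.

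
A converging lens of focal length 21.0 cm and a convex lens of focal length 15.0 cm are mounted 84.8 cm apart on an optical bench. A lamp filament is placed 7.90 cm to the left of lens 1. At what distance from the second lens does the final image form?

17.7 cm

Lens 1: 1/d_i1 = 1/f₁ − 1/d_o1 = 1/(21.0) − 1/(7.90) = -0.07896, so d_i1 = -12.66 cm.
The intermediate image is 12.66 cm to the left of lens 1 (virtual), which is 84.8 − (-12.66) = 97.46 cm to the left of lens 2, so d_o2 = +97.46 cm.
Lens 2: 1/d_i2 = 1/f₂ − 1/d_o2 = 1/(15.0) − 1/(97.46) = 0.05641, so d_i2 = 17.7 cm.
The final image is real, 17.7 cm to the right of lens 2 (overall magnification ≈ -0.29).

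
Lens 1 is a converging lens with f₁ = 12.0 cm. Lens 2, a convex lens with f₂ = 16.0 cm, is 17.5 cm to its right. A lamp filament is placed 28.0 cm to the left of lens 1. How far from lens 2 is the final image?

2.87 cm

Lens 1: 1/d_i1 = 1/f₁ − 1/d_o1 = 1/(12.0) − 1/(28.0) = 0.04762, so d_i1 = 21.00 cm.
The intermediate image is 21.00 cm to the right of lens 1, which lies 3.500 cm to the right of lens 2 — a virtual object — so d_o2 = −3.500 cm.
Lens 2: 1/d_i2 = 1/f₂ − 1/d_o2 = 1/(16.0) − 1/(-3.500) = 0.3482, so d_i2 = 2.87 cm.
The final image is real, 2.87 cm to the right of lens 2 (overall magnification ≈ -0.62).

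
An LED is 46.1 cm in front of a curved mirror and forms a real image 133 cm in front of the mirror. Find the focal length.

f = 34.2 cm (concave)

Real image ⇒ d_i = +133 cm.
1/f = 1/d_o + 1/d_i = 1/(46.1) + 1/(133) = 0.02921, so f = 34.2 cm.
Since f is positive, the curved mirror is concave.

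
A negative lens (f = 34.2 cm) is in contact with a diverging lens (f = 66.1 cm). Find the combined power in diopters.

P = -4.44 D

P₁ = 1/f₁ = 1/(-0.342 m) = -2.924 D; P₂ = 1/f₂ = 1/(-0.661 m) = -1.513 D.
For thin lenses in contact, P = P₁ + P₂ = (-2.924) + (-1.513) = -4.44 D.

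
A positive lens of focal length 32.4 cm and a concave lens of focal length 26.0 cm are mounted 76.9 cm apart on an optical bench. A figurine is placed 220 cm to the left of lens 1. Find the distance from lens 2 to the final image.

15.6 cm

Lens 1: 1/d_i1 = 1/f₁ − 1/d_o1 = 1/(32.4) − 1/(220) = 0.02632, so d_i1 = 38.00 cm.
The intermediate image is 38.00 cm to the right of lens 1, which is 76.9 − (38.00) = 38.90 cm to the left of lens 2, so d_o2 = +38.90 cm.
Lens 2 is diverging, so f₂ = −26.0 cm.
Lens 2: 1/d_i2 = 1/f₂ − 1/d_o2 = 1/(-26.0) − 1/(38.90) = -0.06417, so d_i2 = -15.6 cm.
The final image is virtual, 15.6 cm to the left of lens 2 (overall magnification ≈ -0.069).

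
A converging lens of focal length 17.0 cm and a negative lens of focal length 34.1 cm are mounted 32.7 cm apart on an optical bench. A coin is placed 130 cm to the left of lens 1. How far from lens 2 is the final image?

9.49 cm

Lens 1: 1/d_i1 = 1/f₁ − 1/d_o1 = 1/(17.0) − 1/(130) = 0.05113, so d_i1 = 19.56 cm.
The intermediate image is 19.56 cm to the right of lens 1, which is 32.7 − (19.56) = 13.14 cm to the left of lens 2, so d_o2 = +13.14 cm.
Lens 2 is diverging, so f₂ = −34.1 cm.
Lens 2: 1/d_i2 = 1/f₂ − 1/d_o2 = 1/(-34.1) − 1/(13.14) = -0.1054, so d_i2 = -9.49 cm.
The final image is virtual, 9.49 cm to the left of lens 2 (overall magnification ≈ -0.11).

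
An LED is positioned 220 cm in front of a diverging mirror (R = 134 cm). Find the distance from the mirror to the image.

f = R/2 = 134/2 = 67.00 cm; for a diverging mirror, f = -67.00 cm.
Mirror equation: 1/v = 1/f − 1/u = 1/(-67.00) − 1/(220) = -0.01493 − 0.004545 = -0.01947, so v = -51.4 cm.
The image is virtual, upright and reduced, behind the mirror.

51.4 cm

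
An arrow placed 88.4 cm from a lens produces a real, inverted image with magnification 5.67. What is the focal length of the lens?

m = −d_i/d_o ⇒ d_i = −m·d_o = −(-5.67)·(88.4) = 501.2 cm.
1/f = 1/d_o + 1/d_i = 1/(88.4) + 1/(501.2) = 0.01331, so f = 75.1 cm.
Since f is positive, the lens is converging.

f = 75.1 cm (converging)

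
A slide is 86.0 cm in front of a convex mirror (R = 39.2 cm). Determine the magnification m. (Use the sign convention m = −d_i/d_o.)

f = R/2 = 39.2/2 = 19.60 cm; for a convex mirror, f = -19.60 cm.
1/d_i = 1/f − 1/d_o = 1/(-19.60) − 1/(86.0) = -0.06265, so d_i = -15.96 cm.
m = −d_i/d_o = −(-15.96)/(86.0) = +0.186.
The image is virtual, upright and reduced, behind the mirror.

m = +0.186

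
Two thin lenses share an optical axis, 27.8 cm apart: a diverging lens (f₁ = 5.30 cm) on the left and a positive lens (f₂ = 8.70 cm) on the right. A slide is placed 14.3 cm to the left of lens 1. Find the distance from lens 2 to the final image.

12.0 cm

Lens 1 is diverging, so f₁ = −5.30 cm.
Lens 1: 1/d_i1 = 1/f₁ − 1/d_o1 = 1/(-5.30) − 1/(14.3) = -0.2586, so d_i1 = -3.867 cm.
The intermediate image is 3.867 cm to the left of lens 1 (virtual), which is 27.8 − (-3.867) = 31.67 cm to the left of lens 2, so d_o2 = +31.67 cm.
Lens 2: 1/d_i2 = 1/f₂ − 1/d_o2 = 1/(8.70) − 1/(31.67) = 0.08337, so d_i2 = 12.0 cm.
The final image is real, 12.0 cm to the right of lens 2 (overall magnification ≈ -0.10).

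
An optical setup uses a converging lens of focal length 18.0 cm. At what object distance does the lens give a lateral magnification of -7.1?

m = −d_i/d_o ⇒ d_i = −m·d_o.
1/f = 1/d_o + 1/d_i = 1/d_o − 1/(m·d_o) = (1 − 1/m)/d_o, so d_o = f(1 − 1/m) = (18.00)(1 − 1/(-7.1)) = 20.5 cm.

20.5 cm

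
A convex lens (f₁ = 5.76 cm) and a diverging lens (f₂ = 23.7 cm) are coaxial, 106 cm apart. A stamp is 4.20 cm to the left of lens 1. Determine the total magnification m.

m = +0.603

Lens 1: 1/d_i1 = 1/(5.76) − 1/(4.20) = -0.06448, so d_i1 = -15.51 cm; m₁ = −d_i1/d_o1 = +3.693.
d_o2 = 106 − (-15.51) = 121.5 cm.
f₂ = −23.7 cm (diverging).
Lens 2: 1/d_i2 = 1/(-23.7) − 1/(121.5) = -0.05042, so d_i2 = -19.83 cm; m₂ = −d_i2/d_o2 = +0.1632.
m = m₁·m₂ = (+3.693)(+0.1632) = +0.603.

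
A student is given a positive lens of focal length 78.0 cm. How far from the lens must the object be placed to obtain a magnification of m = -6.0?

m = −d_i/d_o ⇒ d_i = −m·d_o.
1/f = 1/d_o + 1/d_i = 1/d_o − 1/(m·d_o) = (1 − 1/m)/d_o, so d_o = f(1 − 1/m) = (78.00)(1 − 1/(-6.0)) = 91.0 cm.

91.0 cm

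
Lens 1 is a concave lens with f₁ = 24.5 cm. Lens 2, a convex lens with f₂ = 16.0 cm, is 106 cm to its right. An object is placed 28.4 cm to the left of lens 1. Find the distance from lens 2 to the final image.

Lens 1 is diverging, so f₁ = −24.5 cm.
Lens 1: 1/d_i1 = 1/f₁ − 1/d_o1 = 1/(-24.5) − 1/(28.4) = -0.07603, so d_i1 = -13.15 cm.
The intermediate image is 13.15 cm to the left of lens 1 (virtual), which is 106 − (-13.15) = 119.2 cm to the left of lens 2, so d_o2 = +119.2 cm.
Lens 2: 1/d_i2 = 1/f₂ − 1/d_o2 = 1/(16.0) − 1/(119.2) = 0.05411, so d_i2 = 18.5 cm.
The final image is real, 18.5 cm to the right of lens 2 (overall magnification ≈ -0.072).

18.5 cm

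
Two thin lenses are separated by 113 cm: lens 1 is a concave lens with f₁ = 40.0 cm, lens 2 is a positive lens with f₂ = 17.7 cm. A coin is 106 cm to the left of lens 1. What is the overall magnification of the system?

m = -0.0390

f₁ = −40.0 cm (diverging).
Lens 1: 1/d_i1 = 1/(-40.0) − 1/(106) = -0.03443, so d_i1 = -29.04 cm; m₁ = −d_i1/d_o1 = +0.2740.
d_o2 = 113 − (-29.04) = 142.0 cm.
Lens 2: 1/d_i2 = 1/(17.7) − 1/(142.0) = 0.04945, so d_i2 = 20.22 cm; m₂ = −d_i2/d_o2 = -0.1424.
m = m₁·m₂ = (+0.2740)(-0.1424) = -0.0390.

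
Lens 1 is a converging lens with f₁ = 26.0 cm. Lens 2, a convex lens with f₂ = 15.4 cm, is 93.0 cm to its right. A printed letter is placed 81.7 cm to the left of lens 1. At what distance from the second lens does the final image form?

Lens 1: 1/d_i1 = 1/f₁ − 1/d_o1 = 1/(26.0) − 1/(81.7) = 0.02622, so d_i1 = 38.14 cm.
The intermediate image is 38.14 cm to the right of lens 1, which is 93.0 − (38.14) = 54.86 cm to the left of lens 2, so d_o2 = +54.86 cm.
Lens 2: 1/d_i2 = 1/f₂ − 1/d_o2 = 1/(15.4) − 1/(54.86) = 0.04671, so d_i2 = 21.4 cm.
The final image is real, 21.4 cm to the right of lens 2 (overall magnification ≈ 0.18).

21.4 cm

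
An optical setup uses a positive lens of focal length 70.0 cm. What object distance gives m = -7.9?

78.9 cm

m = −d_i/d_o ⇒ d_i = −m·d_o.
1/f = 1/d_o + 1/d_i = 1/d_o − 1/(m·d_o) = (1 − 1/m)/d_o, so d_o = f(1 − 1/m) = (70.00)(1 − 1/(-7.9)) = 78.9 cm.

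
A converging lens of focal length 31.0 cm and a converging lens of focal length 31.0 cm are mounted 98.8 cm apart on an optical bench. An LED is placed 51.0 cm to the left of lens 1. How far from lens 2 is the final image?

54.4 cm

Lens 1: 1/d_i1 = 1/f₁ − 1/d_o1 = 1/(31.0) − 1/(51.0) = 0.01265, so d_i1 = 79.05 cm.
The intermediate image is 79.05 cm to the right of lens 1, which is 98.8 − (79.05) = 19.75 cm to the left of lens 2, so d_o2 = +19.75 cm.
Lens 2: 1/d_i2 = 1/f₂ − 1/d_o2 = 1/(31.0) − 1/(19.75) = -0.01837, so d_i2 = -54.4 cm.
The final image is virtual, 54.4 cm to the left of lens 2 (overall magnification ≈ -4.3).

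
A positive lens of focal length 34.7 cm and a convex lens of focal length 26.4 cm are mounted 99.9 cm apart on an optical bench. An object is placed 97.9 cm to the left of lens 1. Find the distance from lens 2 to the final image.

61.7 cm

Lens 1: 1/d_i1 = 1/f₁ − 1/d_o1 = 1/(34.7) − 1/(97.9) = 0.01860, so d_i1 = 53.75 cm.
The intermediate image is 53.75 cm to the right of lens 1, which is 99.9 − (53.75) = 46.15 cm to the left of lens 2, so d_o2 = +46.15 cm.
Lens 2: 1/d_i2 = 1/f₂ − 1/d_o2 = 1/(26.4) − 1/(46.15) = 0.01621, so d_i2 = 61.7 cm.
The final image is real, 61.7 cm to the right of lens 2 (overall magnification ≈ 0.73).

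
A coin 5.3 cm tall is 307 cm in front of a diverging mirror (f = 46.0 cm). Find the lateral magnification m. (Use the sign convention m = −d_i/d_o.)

m = +0.130

For a diverging mirror, f = -46.0 cm.
1/d_i = 1/f − 1/d_o = 1/(-46.00) − 1/(307) = -0.02500, so d_i = -40.01 cm.
m = −d_i/d_o = −(-40.01)/(307) = +0.130.
The image is virtual, upright and reduced, behind the mirror.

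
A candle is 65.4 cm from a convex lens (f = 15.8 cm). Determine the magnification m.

1/d_i = 1/f − 1/d_o = 1/(15.80) − 1/(65.4) = 0.04800, so d_i = 20.83 cm.
m = −d_i/d_o = −(20.83)/(65.4) = -0.319.
The image is real, inverted and reduced, on the far side of the lens.

m = -0.319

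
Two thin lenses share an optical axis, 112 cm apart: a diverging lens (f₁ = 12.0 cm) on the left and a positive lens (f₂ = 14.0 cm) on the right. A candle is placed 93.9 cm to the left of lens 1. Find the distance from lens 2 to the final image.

Lens 1 is diverging, so f₁ = −12.0 cm.
Lens 1: 1/d_i1 = 1/f₁ − 1/d_o1 = 1/(-12.0) − 1/(93.9) = -0.09398, so d_i1 = -10.64 cm.
The intermediate image is 10.64 cm to the left of lens 1 (virtual), which is 112 − (-10.64) = 122.6 cm to the left of lens 2, so d_o2 = +122.6 cm.
Lens 2: 1/d_i2 = 1/f₂ − 1/d_o2 = 1/(14.0) − 1/(122.6) = 0.06327, so d_i2 = 15.8 cm.
The final image is real, 15.8 cm to the right of lens 2 (overall magnification ≈ -0.015).

15.8 cm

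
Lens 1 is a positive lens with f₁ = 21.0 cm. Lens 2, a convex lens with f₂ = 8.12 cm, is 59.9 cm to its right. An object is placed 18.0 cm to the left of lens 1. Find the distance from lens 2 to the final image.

8.49 cm

Lens 1: 1/d_i1 = 1/f₁ − 1/d_o1 = 1/(21.0) − 1/(18.0) = -0.007937, so d_i1 = -126.0 cm.
The intermediate image is 126.0 cm to the left of lens 1 (virtual), which is 59.9 − (-126.0) = 185.9 cm to the left of lens 2, so d_o2 = +185.9 cm.
Lens 2: 1/d_i2 = 1/f₂ − 1/d_o2 = 1/(8.12) − 1/(185.9) = 0.1178, so d_i2 = 8.49 cm.
The final image is real, 8.49 cm to the right of lens 2 (overall magnification ≈ -0.32).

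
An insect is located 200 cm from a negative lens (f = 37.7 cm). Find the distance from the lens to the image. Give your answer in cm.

For a negative lens, f = -37.7 cm.
Thin-lens equation: 1/v = 1/f − 1/u = 1/(-37.70) − 1/(200) = -0.02653 − 0.005000 = -0.03153, so v = -31.7 cm.
The image is virtual, upright and reduced, on the same side as the object.

31.7 cm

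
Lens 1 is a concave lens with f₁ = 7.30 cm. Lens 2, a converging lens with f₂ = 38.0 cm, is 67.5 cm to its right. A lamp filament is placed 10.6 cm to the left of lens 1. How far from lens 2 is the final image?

80.7 cm

Lens 1 is diverging, so f₁ = −7.30 cm.
Lens 1: 1/d_i1 = 1/f₁ − 1/d_o1 = 1/(-7.30) − 1/(10.6) = -0.2313, so d_i1 = -4.323 cm.
The intermediate image is 4.323 cm to the left of lens 1 (virtual), which is 67.5 − (-4.323) = 71.82 cm to the left of lens 2, so d_o2 = +71.82 cm.
Lens 2: 1/d_i2 = 1/f₂ − 1/d_o2 = 1/(38.0) − 1/(71.82) = 0.01239, so d_i2 = 80.7 cm.
The final image is real, 80.7 cm to the right of lens 2 (overall magnification ≈ -0.46).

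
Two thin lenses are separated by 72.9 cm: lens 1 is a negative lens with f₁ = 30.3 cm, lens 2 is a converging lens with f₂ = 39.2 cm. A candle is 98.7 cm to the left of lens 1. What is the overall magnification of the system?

m = -0.162

f₁ = −30.3 cm (diverging).
Lens 1: 1/d_i1 = 1/(-30.3) − 1/(98.7) = -0.04314, so d_i1 = -23.18 cm; m₁ = −d_i1/d_o1 = +0.2349.
d_o2 = 72.9 − (-23.18) = 96.08 cm.
Lens 2: 1/d_i2 = 1/(39.2) − 1/(96.08) = 0.01510, so d_i2 = 66.22 cm; m₂ = −d_i2/d_o2 = -0.6892.
m = m₁·m₂ = (+0.2349)(-0.6892) = -0.162.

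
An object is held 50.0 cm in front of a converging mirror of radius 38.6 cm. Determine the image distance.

f = R/2 = 38.6/2 = 19.30 cm.
Mirror equation: 1/d_i = 1/f − 1/d_o = 1/(19.30) − 1/(50.0) = 0.05181 − 0.02000 = 0.03181, so d_i = 31.4 cm.
The image is real, inverted and reduced, in front of the mirror.

31.4 cm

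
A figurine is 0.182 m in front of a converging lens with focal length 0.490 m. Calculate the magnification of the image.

1/d_i = 1/f − 1/d_o = 1/(0.4900) − 1/(0.182) = -3.454, so d_i = -0.2895 m.
m = −d_i/d_o = −(-0.2895)/(0.182) = +1.59.
The image is virtual, upright and enlarged, on the same side as the object.

m = +1.59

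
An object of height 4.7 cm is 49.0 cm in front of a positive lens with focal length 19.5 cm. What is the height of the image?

1/d_i = 1/f − 1/d_o = 1/(19.50) − 1/(49.0) = 0.03087, so d_i = 32.39 cm.
m = −d_i/d_o = -0.6610.
|h_i| = |m|·h_o = 0.6610 × 4.7 = 3.11 cm. The image is real, inverted and reduced, on the far side of the lens.

3.11 cm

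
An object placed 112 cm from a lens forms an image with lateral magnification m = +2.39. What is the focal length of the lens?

m = −d_i/d_o ⇒ d_i = −m·d_o = −(+2.39)·(112) = -267.7 cm.
1/f = 1/d_o + 1/d_i = 1/(112) + 1/(-267.7) = 0.005193, so f = 193 cm.
Since f is positive, the lens is converging.

f = 193 cm (converging)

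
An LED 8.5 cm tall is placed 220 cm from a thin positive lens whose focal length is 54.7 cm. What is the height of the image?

1/d_i = 1/f − 1/d_o = 1/(54.70) − 1/(220) = 0.01374, so d_i = 72.80 cm.
m = −d_i/d_o = -0.3309.
|h_i| = |m|·h_o = 0.3309 × 8.5 = 2.81 cm. The image is real, inverted and reduced, on the far side of the lens.

2.81 cm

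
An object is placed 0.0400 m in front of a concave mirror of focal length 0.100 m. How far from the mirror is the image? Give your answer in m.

0.0667 m

Mirror equation: 1/q = 1/f − 1/p = 1/(0.1000) − 1/(0.0400) = 10.00 − 25.00 = -15.00, so q = -0.0667 m.
The image is virtual, upright and enlarged, behind the mirror.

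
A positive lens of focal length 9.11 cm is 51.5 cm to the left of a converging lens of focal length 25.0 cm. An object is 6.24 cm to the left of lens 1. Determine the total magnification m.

m = -1.71

Lens 1: 1/d_i1 = 1/(9.11) − 1/(6.24) = -0.05049, so d_i1 = -19.81 cm; m₁ = −d_i1/d_o1 = +3.175.
d_o2 = 51.5 − (-19.81) = 71.31 cm.
Lens 2: 1/d_i2 = 1/(25.0) − 1/(71.31) = 0.02598, so d_i2 = 38.50 cm; m₂ = −d_i2/d_o2 = -0.5398.
m = m₁·m₂ = (+3.175)(-0.5398) = -1.71.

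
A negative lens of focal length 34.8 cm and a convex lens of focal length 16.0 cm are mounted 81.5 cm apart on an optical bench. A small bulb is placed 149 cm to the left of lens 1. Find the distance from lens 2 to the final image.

Lens 1 is diverging, so f₁ = −34.8 cm.
Lens 1: 1/d_i1 = 1/f₁ − 1/d_o1 = 1/(-34.8) − 1/(149) = -0.03545, so d_i1 = -28.21 cm.
The intermediate image is 28.21 cm to the left of lens 1 (virtual), which is 81.5 − (-28.21) = 109.7 cm to the left of lens 2, so d_o2 = +109.7 cm.
Lens 2: 1/d_i2 = 1/f₂ − 1/d_o2 = 1/(16.0) − 1/(109.7) = 0.05338, so d_i2 = 18.7 cm.
The final image is real, 18.7 cm to the right of lens 2 (overall magnification ≈ -0.032).

18.7 cm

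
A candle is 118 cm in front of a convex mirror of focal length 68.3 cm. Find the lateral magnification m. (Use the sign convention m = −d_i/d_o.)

For a convex mirror, f = -68.3 cm.
1/d_i = 1/f − 1/d_o = 1/(-68.30) − 1/(118) = -0.02312, so d_i = -43.26 cm.
m = −d_i/d_o = −(-43.26)/(118) = +0.367.
The image is virtual, upright and reduced, behind the mirror.

m = +0.367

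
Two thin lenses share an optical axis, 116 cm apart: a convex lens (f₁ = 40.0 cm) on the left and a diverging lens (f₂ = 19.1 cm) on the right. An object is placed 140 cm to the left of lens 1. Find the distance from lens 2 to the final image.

Lens 1: 1/d_i1 = 1/f₁ − 1/d_o1 = 1/(40.0) − 1/(140) = 0.01786, so d_i1 = 56.00 cm.
The intermediate image is 56.00 cm to the right of lens 1, which is 116 − (56.00) = 60.00 cm to the left of lens 2, so d_o2 = +60.00 cm.
Lens 2 is diverging, so f₂ = −19.1 cm.
Lens 2: 1/d_i2 = 1/f₂ − 1/d_o2 = 1/(-19.1) − 1/(60.00) = -0.06902, so d_i2 = -14.5 cm.
The final image is virtual, 14.5 cm to the left of lens 2 (overall magnification ≈ -0.097).

14.5 cm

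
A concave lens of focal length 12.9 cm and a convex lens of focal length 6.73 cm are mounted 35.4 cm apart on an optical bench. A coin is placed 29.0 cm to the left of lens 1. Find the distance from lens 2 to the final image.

Lens 1 is diverging, so f₁ = −12.9 cm.
Lens 1: 1/d_i1 = 1/f₁ − 1/d_o1 = 1/(-12.9) − 1/(29.0) = -0.1120, so d_i1 = -8.928 cm.
The intermediate image is 8.928 cm to the left of lens 1 (virtual), which is 35.4 − (-8.928) = 44.33 cm to the left of lens 2, so d_o2 = +44.33 cm.
Lens 2: 1/d_i2 = 1/f₂ − 1/d_o2 = 1/(6.73) − 1/(44.33) = 0.1260, so d_i2 = 7.93 cm.
The final image is real, 7.93 cm to the right of lens 2 (overall magnification ≈ -0.055).

7.93 cm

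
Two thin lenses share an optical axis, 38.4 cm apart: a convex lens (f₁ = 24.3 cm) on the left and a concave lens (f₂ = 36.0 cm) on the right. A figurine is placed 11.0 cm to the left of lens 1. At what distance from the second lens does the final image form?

Lens 1: 1/d_i1 = 1/f₁ − 1/d_o1 = 1/(24.3) − 1/(11.0) = -0.04976, so d_i1 = -20.10 cm.
The intermediate image is 20.10 cm to the left of lens 1 (virtual), which is 38.4 − (-20.10) = 58.50 cm to the left of lens 2, so d_o2 = +58.50 cm.
Lens 2 is diverging, so f₂ = −36.0 cm.
Lens 2: 1/d_i2 = 1/f₂ − 1/d_o2 = 1/(-36.0) − 1/(58.50) = -0.04487, so d_i2 = -22.3 cm.
The final image is virtual, 22.3 cm to the left of lens 2 (overall magnification ≈ 0.70).

22.3 cm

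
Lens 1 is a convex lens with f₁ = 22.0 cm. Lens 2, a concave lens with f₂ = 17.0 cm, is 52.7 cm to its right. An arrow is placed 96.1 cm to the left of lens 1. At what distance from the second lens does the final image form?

Lens 1: 1/d_i1 = 1/f₁ − 1/d_o1 = 1/(22.0) − 1/(96.1) = 0.03505, so d_i1 = 28.53 cm.
The intermediate image is 28.53 cm to the right of lens 1, which is 52.7 − (28.53) = 24.17 cm to the left of lens 2, so d_o2 = +24.17 cm.
Lens 2 is diverging, so f₂ = −17.0 cm.
Lens 2: 1/d_i2 = 1/f₂ − 1/d_o2 = 1/(-17.0) − 1/(24.17) = -0.1002, so d_i2 = -9.98 cm.
The final image is virtual, 9.98 cm to the left of lens 2 (overall magnification ≈ -0.12).

9.98 cm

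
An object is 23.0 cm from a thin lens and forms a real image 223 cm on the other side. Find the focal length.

f = 20.8 cm (converging)

Real image ⇒ d_i = +223 cm.
1/f = 1/d_o + 1/d_i = 1/(23.0) + 1/(223) = 0.04796, so f = 20.8 cm.
Since f is positive, the thin lens is converging.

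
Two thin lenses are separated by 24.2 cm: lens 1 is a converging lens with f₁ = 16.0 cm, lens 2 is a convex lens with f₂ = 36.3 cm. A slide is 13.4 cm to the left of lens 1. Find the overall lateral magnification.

Lens 1: 1/d_i1 = 1/(16.0) − 1/(13.4) = -0.01213, so d_i1 = -82.46 cm; m₁ = −d_i1/d_o1 = +6.154.
d_o2 = 24.2 − (-82.46) = 106.7 cm.
Lens 2: 1/d_i2 = 1/(36.3) − 1/(106.7) = 0.01818, so d_i2 = 55.02 cm; m₂ = −d_i2/d_o2 = -0.5156.
m = m₁·m₂ = (+6.154)(-0.5156) = -3.17.

m = -3.17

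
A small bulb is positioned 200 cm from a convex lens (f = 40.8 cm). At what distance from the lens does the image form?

51.3 cm

Lens equation: 1/d_i = 1/f − 1/d_o = 1/(40.80) − 1/(200) = 0.02451 − 0.005000 = 0.01951, so d_i = 51.3 cm.
The image is real, inverted and reduced, on the far side of the lens.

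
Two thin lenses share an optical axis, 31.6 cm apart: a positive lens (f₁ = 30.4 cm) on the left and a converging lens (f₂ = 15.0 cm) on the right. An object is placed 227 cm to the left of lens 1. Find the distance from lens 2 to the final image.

Lens 1: 1/d_i1 = 1/f₁ − 1/d_o1 = 1/(30.4) − 1/(227) = 0.02849, so d_i1 = 35.10 cm.
The intermediate image is 35.10 cm to the right of lens 1, which lies 3.500 cm to the right of lens 2 — a virtual object — so d_o2 = −3.500 cm.
Lens 2: 1/d_i2 = 1/f₂ − 1/d_o2 = 1/(15.0) − 1/(-3.500) = 0.3524, so d_i2 = 2.84 cm.
The final image is real, 2.84 cm to the right of lens 2 (overall magnification ≈ -0.13).

2.84 cm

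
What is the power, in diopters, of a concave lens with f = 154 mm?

P = -6.49 D

For a concave lens, f = −154 mm.
f = -15.4 cm = -0.154 m.
P = 1/f = 1/(-0.154 m) = -6.49 D.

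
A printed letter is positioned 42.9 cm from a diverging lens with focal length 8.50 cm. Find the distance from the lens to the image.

7.09 cm

For a diverging lens, f = -8.50 cm.
Lens equation: 1/d_i = 1/f − 1/d_o = 1/(-8.500) − 1/(42.9) = -0.1176 − 0.02331 = -0.1410, so d_i = -7.09 cm.
The image is virtual, upright and reduced, on the same side as the object.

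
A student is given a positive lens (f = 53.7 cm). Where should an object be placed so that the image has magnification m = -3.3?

m = −d_i/d_o ⇒ d_i = −m·d_o.
1/f = 1/d_o + 1/d_i = 1/d_o − 1/(m·d_o) = (1 − 1/m)/d_o, so d_o = f(1 − 1/m) = (53.70)(1 − 1/(-3.3)) = 70.0 cm.

70.0 cm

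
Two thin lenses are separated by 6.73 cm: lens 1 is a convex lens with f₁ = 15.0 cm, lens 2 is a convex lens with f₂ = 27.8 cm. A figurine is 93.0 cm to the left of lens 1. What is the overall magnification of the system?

Lens 1: 1/d_i1 = 1/(15.0) − 1/(93.0) = 0.05591, so d_i1 = 17.88 cm; m₁ = −d_i1/d_o1 = -0.1923.
d_o2 = 6.73 − (17.88) = -11.15 cm (virtual object).
Lens 2: 1/d_i2 = 1/(27.8) − 1/(-11.15) = 0.1257, so d_i2 = 7.958 cm; m₂ = −d_i2/d_o2 = +0.7137.
m = m₁·m₂ = (-0.1923)(+0.7137) = -0.137.

m = -0.137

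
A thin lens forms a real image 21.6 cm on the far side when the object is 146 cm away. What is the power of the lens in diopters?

P = +5.31 D

d_i = +21.6 cm.
1/f = 1/d_o + 1/d_i = 1/(146) + 1/(21.6) = 0.05315 cm⁻¹.
f = 18.82 cm = 0.1882 m, so P = 1/f = +5.31 D.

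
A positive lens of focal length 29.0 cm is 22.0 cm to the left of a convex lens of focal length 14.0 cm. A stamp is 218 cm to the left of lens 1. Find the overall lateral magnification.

Lens 1: 1/d_i1 = 1/(29.0) − 1/(218) = 0.02990, so d_i1 = 33.45 cm; m₁ = −d_i1/d_o1 = -0.1534.
d_o2 = 22.0 − (33.45) = -11.45 cm (virtual object).
Lens 2: 1/d_i2 = 1/(14.0) − 1/(-11.45) = 0.1588, so d_i2 = 6.299 cm; m₂ = −d_i2/d_o2 = +0.5501.
m = m₁·m₂ = (-0.1534)(+0.5501) = -0.0844.

m = -0.0844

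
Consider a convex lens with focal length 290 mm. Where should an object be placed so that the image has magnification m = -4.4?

m = −d_i/d_o ⇒ d_i = −m·d_o.
1/f = 1/d_o + 1/d_i = 1/d_o − 1/(m·d_o) = (1 − 1/m)/d_o, so d_o = f(1 − 1/m) = (290.0)(1 − 1/(-4.4)) = 356 mm.

356 mm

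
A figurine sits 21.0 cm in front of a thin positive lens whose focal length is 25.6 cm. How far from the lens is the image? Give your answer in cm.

Thin-lens equation: 1/s_i = 1/f − 1/s_o = 1/(25.60) − 1/(21.0) = 0.03906 − 0.04762 = -0.008557, so s_i = -117 cm.
The image is virtual, upright and enlarged, on the same side as the object.

117 cm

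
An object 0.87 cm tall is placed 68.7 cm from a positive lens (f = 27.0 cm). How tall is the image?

1/d_i = 1/f − 1/d_o = 1/(27.00) − 1/(68.7) = 0.02248, so d_i = 44.48 cm.
m = −d_i/d_o = -0.6475.
|h_i| = |m|·h_o = 0.6475 × 0.87 = 0.563 cm. The image is real, inverted and reduced, on the far side of the lens.

0.563 cm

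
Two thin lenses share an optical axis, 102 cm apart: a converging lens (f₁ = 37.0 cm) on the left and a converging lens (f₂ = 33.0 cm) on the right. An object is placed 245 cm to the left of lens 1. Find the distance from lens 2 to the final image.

Lens 1: 1/d_i1 = 1/f₁ − 1/d_o1 = 1/(37.0) − 1/(245) = 0.02295, so d_i1 = 43.58 cm.
The intermediate image is 43.58 cm to the right of lens 1, which is 102 − (43.58) = 58.42 cm to the left of lens 2, so d_o2 = +58.42 cm.
Lens 2: 1/d_i2 = 1/f₂ − 1/d_o2 = 1/(33.0) − 1/(58.42) = 0.01319, so d_i2 = 75.8 cm.
The final image is real, 75.8 cm to the right of lens 2 (overall magnification ≈ 0.23).

75.8 cm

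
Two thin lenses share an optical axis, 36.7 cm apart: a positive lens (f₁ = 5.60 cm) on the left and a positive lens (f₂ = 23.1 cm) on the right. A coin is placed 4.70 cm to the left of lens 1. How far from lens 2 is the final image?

35.6 cm

Lens 1: 1/d_i1 = 1/f₁ − 1/d_o1 = 1/(5.60) − 1/(4.70) = -0.03419, so d_i1 = -29.24 cm.
The intermediate image is 29.24 cm to the left of lens 1 (virtual), which is 36.7 − (-29.24) = 65.94 cm to the left of lens 2, so d_o2 = +65.94 cm.
Lens 2: 1/d_i2 = 1/f₂ − 1/d_o2 = 1/(23.1) − 1/(65.94) = 0.02812, so d_i2 = 35.6 cm.
The final image is real, 35.6 cm to the right of lens 2 (overall magnification ≈ -3.4).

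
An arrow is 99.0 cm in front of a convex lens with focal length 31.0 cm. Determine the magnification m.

m = -0.456

1/d_i = 1/f − 1/d_o = 1/(31.00) − 1/(99.0) = 0.02216, so d_i = 45.13 cm.
m = −d_i/d_o = −(45.13)/(99.0) = -0.456.
The image is real, inverted and reduced, on the far side of the lens.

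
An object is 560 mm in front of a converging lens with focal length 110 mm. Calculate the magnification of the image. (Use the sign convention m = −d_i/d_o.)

m = -0.244

1/d_i = 1/f − 1/d_o = 1/(110.0) − 1/(560) = 0.007305, so d_i = 136.9 mm.
m = −d_i/d_o = −(136.9)/(560) = -0.244.
The image is real, inverted and reduced, on the far side of the lens.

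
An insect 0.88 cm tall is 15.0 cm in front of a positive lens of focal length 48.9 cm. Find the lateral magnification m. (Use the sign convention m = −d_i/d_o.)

m = +1.44

1/d_i = 1/f − 1/d_o = 1/(48.90) − 1/(15.0) = -0.04622, so d_i = -21.64 cm.
m = −d_i/d_o = −(-21.64)/(15.0) = +1.44.
The image is virtual, upright and enlarged, on the same side as the object.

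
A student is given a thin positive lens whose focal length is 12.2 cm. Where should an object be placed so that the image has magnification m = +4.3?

m = −d_i/d_o ⇒ d_i = −m·d_o.
1/f = 1/d_o + 1/d_i = 1/d_o − 1/(m·d_o) = (1 − 1/m)/d_o, so d_o = f(1 − 1/m) = (12.20)(1 − 1/(+4.3)) = 9.36 cm.

9.36 cm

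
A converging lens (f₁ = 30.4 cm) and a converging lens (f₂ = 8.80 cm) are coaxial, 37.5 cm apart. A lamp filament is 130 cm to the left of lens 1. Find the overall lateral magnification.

Lens 1: 1/d_i1 = 1/(30.4) − 1/(130) = 0.02520, so d_i1 = 39.68 cm; m₁ = −d_i1/d_o1 = -0.3052.
d_o2 = 37.5 − (39.68) = -2.180 cm (virtual object).
Lens 2: 1/d_i2 = 1/(8.80) − 1/(-2.180) = 0.5724, so d_i2 = 1.747 cm; m₂ = −d_i2/d_o2 = +0.8015.
m = m₁·m₂ = (-0.3052)(+0.8015) = -0.245.

m = -0.245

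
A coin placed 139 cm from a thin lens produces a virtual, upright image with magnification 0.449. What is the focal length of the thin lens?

m = −d_i/d_o ⇒ d_i = −m·d_o = −(+0.449)·(139) = -62.41 cm.
1/f = 1/d_o + 1/d_i = 1/(139) + 1/(-62.41) = -0.008829, so f = -113 cm.
Since f is negative, the thin lens is diverging.

f = -113 cm (diverging)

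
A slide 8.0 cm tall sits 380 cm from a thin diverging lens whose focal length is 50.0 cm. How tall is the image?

0.930 cm

For a diverging lens, f = -50.0 cm.
1/d_i = 1/f − 1/d_o = 1/(-50.00) − 1/(380) = -0.02263, so d_i = -44.19 cm.
m = −d_i/d_o = +0.1163.
|h_i| = |m|·h_o = 0.1163 × 8.0 = 0.930 cm. The image is virtual, upright and reduced, on the same side as the object.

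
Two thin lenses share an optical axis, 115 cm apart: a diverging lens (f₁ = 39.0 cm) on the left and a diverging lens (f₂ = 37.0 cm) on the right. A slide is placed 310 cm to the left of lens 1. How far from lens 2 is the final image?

Lens 1 is diverging, so f₁ = −39.0 cm.
Lens 1: 1/d_i1 = 1/f₁ − 1/d_o1 = 1/(-39.0) − 1/(310) = -0.02887, so d_i1 = -34.64 cm.
The intermediate image is 34.64 cm to the left of lens 1 (virtual), which is 115 − (-34.64) = 149.6 cm to the left of lens 2, so d_o2 = +149.6 cm.
Lens 2 is diverging, so f₂ = −37.0 cm.
Lens 2: 1/d_i2 = 1/f₂ − 1/d_o2 = 1/(-37.0) − 1/(149.6) = -0.03371, so d_i2 = -29.7 cm.
The final image is virtual, 29.7 cm to the left of lens 2 (overall magnification ≈ 0.022).

29.7 cm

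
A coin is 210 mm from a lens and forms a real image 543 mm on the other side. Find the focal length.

Real image ⇒ d_i = +543 mm.
1/f = 1/d_o + 1/d_i = 1/(210) + 1/(543) = 0.006604, so f = 151 mm.
Since f is positive, the lens is converging.

f = 151 mm (converging)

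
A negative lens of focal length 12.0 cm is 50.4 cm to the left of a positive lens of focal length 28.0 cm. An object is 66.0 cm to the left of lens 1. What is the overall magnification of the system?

m = -0.132

f₁ = −12.0 cm (diverging).
Lens 1: 1/d_i1 = 1/(-12.0) − 1/(66.0) = -0.09848, so d_i1 = -10.15 cm; m₁ = −d_i1/d_o1 = +0.1538.
d_o2 = 50.4 − (-10.15) = 60.55 cm.
Lens 2: 1/d_i2 = 1/(28.0) − 1/(60.55) = 0.01920, so d_i2 = 52.09 cm; m₂ = −d_i2/d_o2 = -0.8602.
m = m₁·m₂ = (+0.1538)(-0.8602) = -0.132.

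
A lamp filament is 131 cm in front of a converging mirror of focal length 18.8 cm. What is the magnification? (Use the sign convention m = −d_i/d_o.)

1/d_i = 1/f − 1/d_o = 1/(18.80) − 1/(131) = 0.04556, so d_i = 21.95 cm.
m = −d_i/d_o = −(21.95)/(131) = -0.168.
The image is real, inverted and reduced, in front of the mirror.

m = -0.168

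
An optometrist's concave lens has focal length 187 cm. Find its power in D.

For a concave lens, f = −187 cm.
f = -187 cm = -1.87 m.
P = 1/f = 1/(-1.87 m) = -0.535 D.

P = -0.535 D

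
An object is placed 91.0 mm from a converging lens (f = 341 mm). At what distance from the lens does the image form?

Thin-lens equation: 1/q = 1/f − 1/p = 1/(341.0) − 1/(91.0) = 0.002933 − 0.01099 = -0.008056, so q = -124 mm.
The image is virtual, upright and enlarged, on the same side as the object.

124 mm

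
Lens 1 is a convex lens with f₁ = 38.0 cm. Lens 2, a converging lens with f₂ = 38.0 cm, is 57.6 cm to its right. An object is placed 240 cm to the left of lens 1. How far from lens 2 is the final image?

18.5 cm

Lens 1: 1/d_i1 = 1/f₁ − 1/d_o1 = 1/(38.0) − 1/(240) = 0.02215, so d_i1 = 45.15 cm.
The intermediate image is 45.15 cm to the right of lens 1, which is 57.6 − (45.15) = 12.45 cm to the left of lens 2, so d_o2 = +12.45 cm.
Lens 2: 1/d_i2 = 1/f₂ − 1/d_o2 = 1/(38.0) − 1/(12.45) = -0.05401, so d_i2 = -18.5 cm.
The final image is virtual, 18.5 cm to the left of lens 2 (overall magnification ≈ -0.28).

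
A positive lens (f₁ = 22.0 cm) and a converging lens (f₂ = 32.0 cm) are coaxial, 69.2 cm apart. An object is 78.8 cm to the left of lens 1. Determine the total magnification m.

m = +1.86

Lens 1: 1/d_i1 = 1/(22.0) − 1/(78.8) = 0.03276, so d_i1 = 30.52 cm; m₁ = −d_i1/d_o1 = -0.3873.
d_o2 = 69.2 − (30.52) = 38.68 cm.
Lens 2: 1/d_i2 = 1/(32.0) − 1/(38.68) = 0.005397, so d_i2 = 185.3 cm; m₂ = −d_i2/d_o2 = -4.790.
m = m₁·m₂ = (-0.3873)(-4.790) = +1.86.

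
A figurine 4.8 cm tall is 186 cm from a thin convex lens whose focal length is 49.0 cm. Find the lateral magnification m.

m = -0.358

1/d_i = 1/f − 1/d_o = 1/(49.00) − 1/(186) = 0.01503, so d_i = 66.53 cm.
m = −d_i/d_o = −(66.53)/(186) = -0.358.
The image is real, inverted and reduced, on the far side of the lens.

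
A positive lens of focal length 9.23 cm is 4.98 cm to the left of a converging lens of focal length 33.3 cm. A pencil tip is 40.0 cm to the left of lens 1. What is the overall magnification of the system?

m = -0.248

Lens 1: 1/d_i1 = 1/(9.23) − 1/(40.0) = 0.08334, so d_i1 = 12.00 cm; m₁ = −d_i1/d_o1 = -0.3000.
d_o2 = 4.98 − (12.00) = -7.020 cm (virtual object).
Lens 2: 1/d_i2 = 1/(33.3) − 1/(-7.020) = 0.1725, so d_i2 = 5.798 cm; m₂ = −d_i2/d_o2 = +0.8259.
m = m₁·m₂ = (-0.3000)(+0.8259) = -0.248.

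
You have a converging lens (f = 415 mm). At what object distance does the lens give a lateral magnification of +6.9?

m = −d_i/d_o ⇒ d_i = −m·d_o.
1/f = 1/d_o + 1/d_i = 1/d_o − 1/(m·d_o) = (1 − 1/m)/d_o, so d_o = f(1 − 1/m) = (415.0)(1 − 1/(+6.9)) = 355 mm.

355 mm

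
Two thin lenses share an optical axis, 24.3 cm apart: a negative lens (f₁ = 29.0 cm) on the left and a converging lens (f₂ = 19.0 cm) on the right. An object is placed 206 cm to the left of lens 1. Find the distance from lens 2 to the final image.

Lens 1 is diverging, so f₁ = −29.0 cm.
Lens 1: 1/d_i1 = 1/f₁ − 1/d_o1 = 1/(-29.0) − 1/(206) = -0.03934, so d_i1 = -25.42 cm.
The intermediate image is 25.42 cm to the left of lens 1 (virtual), which is 24.3 − (-25.42) = 49.72 cm to the left of lens 2, so d_o2 = +49.72 cm.
Lens 2: 1/d_i2 = 1/f₂ − 1/d_o2 = 1/(19.0) − 1/(49.72) = 0.03252, so d_i2 = 30.8 cm.
The final image is real, 30.8 cm to the right of lens 2 (overall magnification ≈ -0.076).

30.8 cm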